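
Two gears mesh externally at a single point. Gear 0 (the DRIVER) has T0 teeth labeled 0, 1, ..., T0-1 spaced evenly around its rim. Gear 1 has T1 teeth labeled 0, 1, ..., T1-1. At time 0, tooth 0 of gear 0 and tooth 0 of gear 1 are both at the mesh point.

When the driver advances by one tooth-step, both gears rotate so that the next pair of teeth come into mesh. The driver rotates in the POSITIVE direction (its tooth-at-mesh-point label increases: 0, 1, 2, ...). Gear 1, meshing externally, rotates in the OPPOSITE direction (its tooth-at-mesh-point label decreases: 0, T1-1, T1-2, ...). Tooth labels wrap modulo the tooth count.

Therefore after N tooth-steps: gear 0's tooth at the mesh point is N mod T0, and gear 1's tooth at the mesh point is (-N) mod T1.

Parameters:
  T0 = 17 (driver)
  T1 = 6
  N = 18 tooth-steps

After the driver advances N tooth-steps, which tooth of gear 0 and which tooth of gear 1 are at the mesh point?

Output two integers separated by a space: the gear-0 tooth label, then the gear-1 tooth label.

Gear 0 (driver, T0=17): tooth at mesh = N mod T0
  18 = 1 * 17 + 1, so 18 mod 17 = 1
  gear 0 tooth = 1
Gear 1 (driven, T1=6): tooth at mesh = (-N) mod T1
  18 = 3 * 6 + 0, so 18 mod 6 = 0
  (-18) mod 6 = 0
Mesh after 18 steps: gear-0 tooth 1 meets gear-1 tooth 0

Answer: 1 0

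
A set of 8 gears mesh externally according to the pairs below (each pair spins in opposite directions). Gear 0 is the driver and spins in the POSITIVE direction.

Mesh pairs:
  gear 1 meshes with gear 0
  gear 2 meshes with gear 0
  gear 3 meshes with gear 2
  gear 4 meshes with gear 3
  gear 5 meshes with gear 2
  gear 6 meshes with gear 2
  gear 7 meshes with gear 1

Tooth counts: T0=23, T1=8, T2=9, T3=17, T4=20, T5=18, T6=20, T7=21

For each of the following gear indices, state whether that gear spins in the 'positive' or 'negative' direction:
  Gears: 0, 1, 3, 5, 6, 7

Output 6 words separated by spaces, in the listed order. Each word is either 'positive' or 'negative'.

Answer: positive negative positive positive positive positive

Derivation:
Gear 0 (driver): positive (depth 0)
  gear 1: meshes with gear 0 -> depth 1 -> negative (opposite of gear 0)
  gear 2: meshes with gear 0 -> depth 1 -> negative (opposite of gear 0)
  gear 3: meshes with gear 2 -> depth 2 -> positive (opposite of gear 2)
  gear 4: meshes with gear 3 -> depth 3 -> negative (opposite of gear 3)
  gear 5: meshes with gear 2 -> depth 2 -> positive (opposite of gear 2)
  gear 6: meshes with gear 2 -> depth 2 -> positive (opposite of gear 2)
  gear 7: meshes with gear 1 -> depth 2 -> positive (opposite of gear 1)
Queried indices 0, 1, 3, 5, 6, 7 -> positive, negative, positive, positive, positive, positive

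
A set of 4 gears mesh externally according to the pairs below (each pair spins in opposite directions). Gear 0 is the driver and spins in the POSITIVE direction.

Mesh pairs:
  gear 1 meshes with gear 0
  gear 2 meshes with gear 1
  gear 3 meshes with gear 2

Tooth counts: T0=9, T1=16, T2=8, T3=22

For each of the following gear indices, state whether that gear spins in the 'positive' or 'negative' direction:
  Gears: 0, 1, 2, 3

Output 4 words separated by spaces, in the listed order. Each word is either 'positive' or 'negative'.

Gear 0 (driver): positive (depth 0)
  gear 1: meshes with gear 0 -> depth 1 -> negative (opposite of gear 0)
  gear 2: meshes with gear 1 -> depth 2 -> positive (opposite of gear 1)
  gear 3: meshes with gear 2 -> depth 3 -> negative (opposite of gear 2)
Queried indices 0, 1, 2, 3 -> positive, negative, positive, negative

Answer: positive negative positive negative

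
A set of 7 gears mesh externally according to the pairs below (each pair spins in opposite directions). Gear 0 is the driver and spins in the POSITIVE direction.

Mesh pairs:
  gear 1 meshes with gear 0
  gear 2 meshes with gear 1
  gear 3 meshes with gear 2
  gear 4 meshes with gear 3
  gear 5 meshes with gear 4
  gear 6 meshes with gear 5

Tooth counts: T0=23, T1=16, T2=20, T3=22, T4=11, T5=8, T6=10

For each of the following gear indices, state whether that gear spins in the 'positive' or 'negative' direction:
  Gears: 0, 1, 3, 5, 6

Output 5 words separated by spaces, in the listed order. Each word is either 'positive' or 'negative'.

Answer: positive negative negative negative positive

Derivation:
Gear 0 (driver): positive (depth 0)
  gear 1: meshes with gear 0 -> depth 1 -> negative (opposite of gear 0)
  gear 2: meshes with gear 1 -> depth 2 -> positive (opposite of gear 1)
  gear 3: meshes with gear 2 -> depth 3 -> negative (opposite of gear 2)
  gear 4: meshes with gear 3 -> depth 4 -> positive (opposite of gear 3)
  gear 5: meshes with gear 4 -> depth 5 -> negative (opposite of gear 4)
  gear 6: meshes with gear 5 -> depth 6 -> positive (opposite of gear 5)
Queried indices 0, 1, 3, 5, 6 -> positive, negative, negative, negative, positive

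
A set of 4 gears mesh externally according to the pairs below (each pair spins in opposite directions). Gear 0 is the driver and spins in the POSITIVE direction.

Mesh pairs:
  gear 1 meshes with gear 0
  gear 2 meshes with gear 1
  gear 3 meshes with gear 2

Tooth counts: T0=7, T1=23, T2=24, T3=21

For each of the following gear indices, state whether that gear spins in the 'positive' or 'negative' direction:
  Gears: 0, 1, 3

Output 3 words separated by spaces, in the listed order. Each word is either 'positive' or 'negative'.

Answer: positive negative negative

Derivation:
Gear 0 (driver): positive (depth 0)
  gear 1: meshes with gear 0 -> depth 1 -> negative (opposite of gear 0)
  gear 2: meshes with gear 1 -> depth 2 -> positive (opposite of gear 1)
  gear 3: meshes with gear 2 -> depth 3 -> negative (opposite of gear 2)
Queried indices 0, 1, 3 -> positive, negative, negative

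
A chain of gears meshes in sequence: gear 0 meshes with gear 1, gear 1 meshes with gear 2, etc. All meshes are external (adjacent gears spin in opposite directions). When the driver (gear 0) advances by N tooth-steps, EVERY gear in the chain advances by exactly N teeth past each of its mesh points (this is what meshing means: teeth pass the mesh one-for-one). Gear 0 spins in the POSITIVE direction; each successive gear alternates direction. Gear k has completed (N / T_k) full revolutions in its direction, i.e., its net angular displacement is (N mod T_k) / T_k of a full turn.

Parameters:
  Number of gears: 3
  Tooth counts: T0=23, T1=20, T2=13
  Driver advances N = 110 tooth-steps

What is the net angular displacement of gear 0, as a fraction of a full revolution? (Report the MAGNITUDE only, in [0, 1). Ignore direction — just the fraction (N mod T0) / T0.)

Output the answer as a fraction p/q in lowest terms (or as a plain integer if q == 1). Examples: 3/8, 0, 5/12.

Chain of 3 gears, tooth counts: [23, 20, 13]
  gear 0: T0=23, direction=positive, advance = 110 mod 23 = 18 teeth = 18/23 turn
  gear 1: T1=20, direction=negative, advance = 110 mod 20 = 10 teeth = 10/20 turn
  gear 2: T2=13, direction=positive, advance = 110 mod 13 = 6 teeth = 6/13 turn
Gear 0: 110 mod 23 = 18
Fraction = 18 / 23 = 18/23 (gcd(18,23)=1) = 18/23

Answer: 18/23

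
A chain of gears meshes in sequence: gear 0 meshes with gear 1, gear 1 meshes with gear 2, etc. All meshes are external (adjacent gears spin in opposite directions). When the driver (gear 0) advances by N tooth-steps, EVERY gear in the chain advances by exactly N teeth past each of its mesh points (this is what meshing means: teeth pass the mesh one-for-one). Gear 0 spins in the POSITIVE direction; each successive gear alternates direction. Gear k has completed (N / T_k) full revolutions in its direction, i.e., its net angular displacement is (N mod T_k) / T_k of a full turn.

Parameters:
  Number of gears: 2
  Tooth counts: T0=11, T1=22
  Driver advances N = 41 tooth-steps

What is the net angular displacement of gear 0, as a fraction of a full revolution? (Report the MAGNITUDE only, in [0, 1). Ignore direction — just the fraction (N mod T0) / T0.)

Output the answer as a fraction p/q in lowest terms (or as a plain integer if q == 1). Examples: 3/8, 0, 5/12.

Chain of 2 gears, tooth counts: [11, 22]
  gear 0: T0=11, direction=positive, advance = 41 mod 11 = 8 teeth = 8/11 turn
  gear 1: T1=22, direction=negative, advance = 41 mod 22 = 19 teeth = 19/22 turn
Gear 0: 41 mod 11 = 8
Fraction = 8 / 11 = 8/11 (gcd(8,11)=1) = 8/11

Answer: 8/11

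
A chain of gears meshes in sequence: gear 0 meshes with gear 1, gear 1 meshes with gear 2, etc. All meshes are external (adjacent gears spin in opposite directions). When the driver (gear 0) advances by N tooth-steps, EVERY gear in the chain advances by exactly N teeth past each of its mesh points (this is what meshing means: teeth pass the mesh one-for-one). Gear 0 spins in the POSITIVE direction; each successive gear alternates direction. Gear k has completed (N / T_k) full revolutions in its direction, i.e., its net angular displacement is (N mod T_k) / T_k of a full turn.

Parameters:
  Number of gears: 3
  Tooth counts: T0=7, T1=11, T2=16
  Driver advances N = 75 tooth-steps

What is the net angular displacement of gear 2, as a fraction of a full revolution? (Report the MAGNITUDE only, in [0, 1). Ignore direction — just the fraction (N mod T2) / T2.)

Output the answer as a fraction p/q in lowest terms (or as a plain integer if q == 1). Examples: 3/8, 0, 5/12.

Chain of 3 gears, tooth counts: [7, 11, 16]
  gear 0: T0=7, direction=positive, advance = 75 mod 7 = 5 teeth = 5/7 turn
  gear 1: T1=11, direction=negative, advance = 75 mod 11 = 9 teeth = 9/11 turn
  gear 2: T2=16, direction=positive, advance = 75 mod 16 = 11 teeth = 11/16 turn
Gear 2: 75 mod 16 = 11
Fraction = 11 / 16 = 11/16 (gcd(11,16)=1) = 11/16

Answer: 11/16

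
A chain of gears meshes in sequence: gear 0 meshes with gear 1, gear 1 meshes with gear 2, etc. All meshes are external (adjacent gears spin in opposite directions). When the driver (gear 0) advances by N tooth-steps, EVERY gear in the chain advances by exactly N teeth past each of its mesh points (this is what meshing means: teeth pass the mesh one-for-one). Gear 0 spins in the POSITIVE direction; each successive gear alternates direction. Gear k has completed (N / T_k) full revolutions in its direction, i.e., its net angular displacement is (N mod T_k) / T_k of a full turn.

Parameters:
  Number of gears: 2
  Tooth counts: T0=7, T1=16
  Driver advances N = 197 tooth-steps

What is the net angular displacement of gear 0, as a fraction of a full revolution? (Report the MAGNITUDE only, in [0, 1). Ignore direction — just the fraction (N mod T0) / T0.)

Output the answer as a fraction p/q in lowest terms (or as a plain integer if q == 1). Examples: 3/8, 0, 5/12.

Answer: 1/7

Derivation:
Chain of 2 gears, tooth counts: [7, 16]
  gear 0: T0=7, direction=positive, advance = 197 mod 7 = 1 teeth = 1/7 turn
  gear 1: T1=16, direction=negative, advance = 197 mod 16 = 5 teeth = 5/16 turn
Gear 0: 197 mod 7 = 1
Fraction = 1 / 7 = 1/7 (gcd(1,7)=1) = 1/7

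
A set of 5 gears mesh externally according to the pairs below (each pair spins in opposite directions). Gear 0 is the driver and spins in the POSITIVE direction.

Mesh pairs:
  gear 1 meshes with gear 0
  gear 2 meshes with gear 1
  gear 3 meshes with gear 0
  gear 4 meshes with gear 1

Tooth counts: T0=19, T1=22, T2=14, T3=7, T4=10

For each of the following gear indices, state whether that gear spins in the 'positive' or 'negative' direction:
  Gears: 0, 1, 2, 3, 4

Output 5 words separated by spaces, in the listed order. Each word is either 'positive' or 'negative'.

Gear 0 (driver): positive (depth 0)
  gear 1: meshes with gear 0 -> depth 1 -> negative (opposite of gear 0)
  gear 2: meshes with gear 1 -> depth 2 -> positive (opposite of gear 1)
  gear 3: meshes with gear 0 -> depth 1 -> negative (opposite of gear 0)
  gear 4: meshes with gear 1 -> depth 2 -> positive (opposite of gear 1)
Queried indices 0, 1, 2, 3, 4 -> positive, negative, positive, negative, positive

Answer: positive negative positive negative positive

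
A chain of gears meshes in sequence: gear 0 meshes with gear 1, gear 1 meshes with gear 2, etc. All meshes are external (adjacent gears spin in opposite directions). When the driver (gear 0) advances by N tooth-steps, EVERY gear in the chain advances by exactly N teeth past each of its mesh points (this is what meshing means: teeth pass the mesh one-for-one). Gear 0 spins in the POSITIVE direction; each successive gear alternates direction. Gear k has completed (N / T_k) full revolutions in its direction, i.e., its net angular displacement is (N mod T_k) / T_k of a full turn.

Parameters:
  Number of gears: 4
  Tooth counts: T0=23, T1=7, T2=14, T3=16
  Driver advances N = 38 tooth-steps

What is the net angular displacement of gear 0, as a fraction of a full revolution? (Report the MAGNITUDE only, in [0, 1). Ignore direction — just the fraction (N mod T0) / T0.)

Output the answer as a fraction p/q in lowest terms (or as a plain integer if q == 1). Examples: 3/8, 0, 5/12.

Chain of 4 gears, tooth counts: [23, 7, 14, 16]
  gear 0: T0=23, direction=positive, advance = 38 mod 23 = 15 teeth = 15/23 turn
  gear 1: T1=7, direction=negative, advance = 38 mod 7 = 3 teeth = 3/7 turn
  gear 2: T2=14, direction=positive, advance = 38 mod 14 = 10 teeth = 10/14 turn
  gear 3: T3=16, direction=negative, advance = 38 mod 16 = 6 teeth = 6/16 turn
Gear 0: 38 mod 23 = 15
Fraction = 15 / 23 = 15/23 (gcd(15,23)=1) = 15/23

Answer: 15/23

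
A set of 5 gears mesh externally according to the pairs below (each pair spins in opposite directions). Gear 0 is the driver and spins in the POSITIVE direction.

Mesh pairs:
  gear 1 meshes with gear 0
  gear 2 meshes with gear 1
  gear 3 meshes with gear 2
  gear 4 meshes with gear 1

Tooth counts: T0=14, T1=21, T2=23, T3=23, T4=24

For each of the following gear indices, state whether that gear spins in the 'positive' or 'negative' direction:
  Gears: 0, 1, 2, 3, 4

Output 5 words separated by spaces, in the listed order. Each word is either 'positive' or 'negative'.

Answer: positive negative positive negative positive

Derivation:
Gear 0 (driver): positive (depth 0)
  gear 1: meshes with gear 0 -> depth 1 -> negative (opposite of gear 0)
  gear 2: meshes with gear 1 -> depth 2 -> positive (opposite of gear 1)
  gear 3: meshes with gear 2 -> depth 3 -> negative (opposite of gear 2)
  gear 4: meshes with gear 1 -> depth 2 -> positive (opposite of gear 1)
Queried indices 0, 1, 2, 3, 4 -> positive, negative, positive, negative, positive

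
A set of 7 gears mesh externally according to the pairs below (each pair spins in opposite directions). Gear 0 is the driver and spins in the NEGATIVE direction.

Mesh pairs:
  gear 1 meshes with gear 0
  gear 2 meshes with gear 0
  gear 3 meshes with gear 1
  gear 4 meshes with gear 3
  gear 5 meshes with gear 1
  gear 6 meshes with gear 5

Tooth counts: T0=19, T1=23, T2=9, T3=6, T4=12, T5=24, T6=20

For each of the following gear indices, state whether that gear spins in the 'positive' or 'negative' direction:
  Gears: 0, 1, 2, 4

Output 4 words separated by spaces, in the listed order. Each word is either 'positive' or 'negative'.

Answer: negative positive positive positive

Derivation:
Gear 0 (driver): negative (depth 0)
  gear 1: meshes with gear 0 -> depth 1 -> positive (opposite of gear 0)
  gear 2: meshes with gear 0 -> depth 1 -> positive (opposite of gear 0)
  gear 3: meshes with gear 1 -> depth 2 -> negative (opposite of gear 1)
  gear 4: meshes with gear 3 -> depth 3 -> positive (opposite of gear 3)
  gear 5: meshes with gear 1 -> depth 2 -> negative (opposite of gear 1)
  gear 6: meshes with gear 5 -> depth 3 -> positive (opposite of gear 5)
Queried indices 0, 1, 2, 4 -> negative, positive, positive, positive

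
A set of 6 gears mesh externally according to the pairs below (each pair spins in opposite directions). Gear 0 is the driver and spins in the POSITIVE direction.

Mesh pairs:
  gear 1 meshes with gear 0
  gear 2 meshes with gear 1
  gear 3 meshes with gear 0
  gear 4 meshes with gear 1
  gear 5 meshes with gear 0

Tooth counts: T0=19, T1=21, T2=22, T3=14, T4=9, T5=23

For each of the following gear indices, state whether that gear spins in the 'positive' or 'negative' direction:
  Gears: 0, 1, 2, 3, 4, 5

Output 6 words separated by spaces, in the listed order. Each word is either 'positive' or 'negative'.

Gear 0 (driver): positive (depth 0)
  gear 1: meshes with gear 0 -> depth 1 -> negative (opposite of gear 0)
  gear 2: meshes with gear 1 -> depth 2 -> positive (opposite of gear 1)
  gear 3: meshes with gear 0 -> depth 1 -> negative (opposite of gear 0)
  gear 4: meshes with gear 1 -> depth 2 -> positive (opposite of gear 1)
  gear 5: meshes with gear 0 -> depth 1 -> negative (opposite of gear 0)
Queried indices 0, 1, 2, 3, 4, 5 -> positive, negative, positive, negative, positive, negative

Answer: positive negative positive negative positive negative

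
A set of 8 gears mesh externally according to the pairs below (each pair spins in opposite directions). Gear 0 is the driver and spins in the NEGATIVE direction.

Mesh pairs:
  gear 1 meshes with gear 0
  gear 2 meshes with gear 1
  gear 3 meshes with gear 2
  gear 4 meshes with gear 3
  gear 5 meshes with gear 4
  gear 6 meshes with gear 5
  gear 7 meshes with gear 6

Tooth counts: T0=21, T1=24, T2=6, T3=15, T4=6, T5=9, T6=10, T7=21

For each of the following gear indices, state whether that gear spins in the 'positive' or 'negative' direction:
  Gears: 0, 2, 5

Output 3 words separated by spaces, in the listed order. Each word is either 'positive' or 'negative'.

Answer: negative negative positive

Derivation:
Gear 0 (driver): negative (depth 0)
  gear 1: meshes with gear 0 -> depth 1 -> positive (opposite of gear 0)
  gear 2: meshes with gear 1 -> depth 2 -> negative (opposite of gear 1)
  gear 3: meshes with gear 2 -> depth 3 -> positive (opposite of gear 2)
  gear 4: meshes with gear 3 -> depth 4 -> negative (opposite of gear 3)
  gear 5: meshes with gear 4 -> depth 5 -> positive (opposite of gear 4)
  gear 6: meshes with gear 5 -> depth 6 -> negative (opposite of gear 5)
  gear 7: meshes with gear 6 -> depth 7 -> positive (opposite of gear 6)
Queried indices 0, 2, 5 -> negative, negative, positive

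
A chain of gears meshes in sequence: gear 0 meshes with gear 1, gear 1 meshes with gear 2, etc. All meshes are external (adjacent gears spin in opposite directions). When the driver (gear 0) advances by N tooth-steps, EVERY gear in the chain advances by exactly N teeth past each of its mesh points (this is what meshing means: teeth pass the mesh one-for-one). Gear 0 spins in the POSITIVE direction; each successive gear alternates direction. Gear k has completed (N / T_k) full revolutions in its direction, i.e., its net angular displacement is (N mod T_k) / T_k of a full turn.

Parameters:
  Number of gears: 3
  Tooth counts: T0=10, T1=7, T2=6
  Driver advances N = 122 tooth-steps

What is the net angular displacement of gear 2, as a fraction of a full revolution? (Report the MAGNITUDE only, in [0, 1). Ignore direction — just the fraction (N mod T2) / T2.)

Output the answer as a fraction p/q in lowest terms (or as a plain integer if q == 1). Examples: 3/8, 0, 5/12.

Chain of 3 gears, tooth counts: [10, 7, 6]
  gear 0: T0=10, direction=positive, advance = 122 mod 10 = 2 teeth = 2/10 turn
  gear 1: T1=7, direction=negative, advance = 122 mod 7 = 3 teeth = 3/7 turn
  gear 2: T2=6, direction=positive, advance = 122 mod 6 = 2 teeth = 2/6 turn
Gear 2: 122 mod 6 = 2
Fraction = 2 / 6 = 1/3 (gcd(2,6)=2) = 1/3

Answer: 1/3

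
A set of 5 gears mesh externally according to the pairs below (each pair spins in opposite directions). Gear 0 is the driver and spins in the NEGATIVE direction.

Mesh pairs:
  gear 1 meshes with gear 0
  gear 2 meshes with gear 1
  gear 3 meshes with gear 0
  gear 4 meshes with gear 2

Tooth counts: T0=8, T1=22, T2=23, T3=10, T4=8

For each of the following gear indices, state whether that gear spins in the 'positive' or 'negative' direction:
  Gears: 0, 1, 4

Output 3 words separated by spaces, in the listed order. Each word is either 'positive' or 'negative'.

Answer: negative positive positive

Derivation:
Gear 0 (driver): negative (depth 0)
  gear 1: meshes with gear 0 -> depth 1 -> positive (opposite of gear 0)
  gear 2: meshes with gear 1 -> depth 2 -> negative (opposite of gear 1)
  gear 3: meshes with gear 0 -> depth 1 -> positive (opposite of gear 0)
  gear 4: meshes with gear 2 -> depth 3 -> positive (opposite of gear 2)
Queried indices 0, 1, 4 -> negative, positive, positive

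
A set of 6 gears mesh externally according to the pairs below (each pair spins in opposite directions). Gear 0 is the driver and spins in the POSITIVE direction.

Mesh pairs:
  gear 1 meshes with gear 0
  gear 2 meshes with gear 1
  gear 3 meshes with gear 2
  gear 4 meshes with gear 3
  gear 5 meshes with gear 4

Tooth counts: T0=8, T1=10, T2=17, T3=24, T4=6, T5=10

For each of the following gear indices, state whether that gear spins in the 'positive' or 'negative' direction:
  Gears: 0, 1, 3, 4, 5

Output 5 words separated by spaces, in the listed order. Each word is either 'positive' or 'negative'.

Gear 0 (driver): positive (depth 0)
  gear 1: meshes with gear 0 -> depth 1 -> negative (opposite of gear 0)
  gear 2: meshes with gear 1 -> depth 2 -> positive (opposite of gear 1)
  gear 3: meshes with gear 2 -> depth 3 -> negative (opposite of gear 2)
  gear 4: meshes with gear 3 -> depth 4 -> positive (opposite of gear 3)
  gear 5: meshes with gear 4 -> depth 5 -> negative (opposite of gear 4)
Queried indices 0, 1, 3, 4, 5 -> positive, negative, negative, positive, negative

Answer: positive negative negative positive negative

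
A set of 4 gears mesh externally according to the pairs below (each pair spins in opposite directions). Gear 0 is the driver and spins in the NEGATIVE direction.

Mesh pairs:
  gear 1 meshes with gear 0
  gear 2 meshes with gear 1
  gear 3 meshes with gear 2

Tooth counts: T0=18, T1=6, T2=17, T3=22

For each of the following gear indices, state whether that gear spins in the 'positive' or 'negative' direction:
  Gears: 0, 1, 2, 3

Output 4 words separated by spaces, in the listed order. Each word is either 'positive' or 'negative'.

Gear 0 (driver): negative (depth 0)
  gear 1: meshes with gear 0 -> depth 1 -> positive (opposite of gear 0)
  gear 2: meshes with gear 1 -> depth 2 -> negative (opposite of gear 1)
  gear 3: meshes with gear 2 -> depth 3 -> positive (opposite of gear 2)
Queried indices 0, 1, 2, 3 -> negative, positive, negative, positive

Answer: negative positive negative positive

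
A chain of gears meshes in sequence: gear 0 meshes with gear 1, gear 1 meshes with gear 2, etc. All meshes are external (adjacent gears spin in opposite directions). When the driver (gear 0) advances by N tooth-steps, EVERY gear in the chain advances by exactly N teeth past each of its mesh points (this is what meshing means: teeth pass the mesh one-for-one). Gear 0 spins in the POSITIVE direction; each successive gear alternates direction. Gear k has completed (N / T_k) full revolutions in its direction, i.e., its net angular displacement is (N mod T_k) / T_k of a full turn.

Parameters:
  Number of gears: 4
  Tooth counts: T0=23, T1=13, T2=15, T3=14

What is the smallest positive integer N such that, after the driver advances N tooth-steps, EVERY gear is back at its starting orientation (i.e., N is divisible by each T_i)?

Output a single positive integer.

Answer: 62790

Derivation:
Gear k returns to start when N is a multiple of T_k.
All gears at start simultaneously when N is a common multiple of [23, 13, 15, 14]; the smallest such N is lcm(23, 13, 15, 14).
Start: lcm = T0 = 23
Fold in T1=13: gcd(23, 13) = 1; lcm(23, 13) = 23 * 13 / 1 = 299 / 1 = 299
Fold in T2=15: gcd(299, 15) = 1; lcm(299, 15) = 299 * 15 / 1 = 4485 / 1 = 4485
Fold in T3=14: gcd(4485, 14) = 1; lcm(4485, 14) = 4485 * 14 / 1 = 62790 / 1 = 62790
Full cycle length = 62790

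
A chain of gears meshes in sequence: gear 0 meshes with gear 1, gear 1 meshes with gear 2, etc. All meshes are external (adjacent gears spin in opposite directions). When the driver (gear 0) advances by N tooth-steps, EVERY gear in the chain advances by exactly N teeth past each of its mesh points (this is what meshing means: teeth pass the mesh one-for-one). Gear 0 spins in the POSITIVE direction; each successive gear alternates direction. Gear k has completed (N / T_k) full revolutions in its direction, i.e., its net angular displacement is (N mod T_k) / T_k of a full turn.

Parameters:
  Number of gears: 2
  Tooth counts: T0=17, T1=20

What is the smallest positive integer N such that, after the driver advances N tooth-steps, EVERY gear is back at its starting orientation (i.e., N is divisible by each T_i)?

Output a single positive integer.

Answer: 340

Derivation:
Gear k returns to start when N is a multiple of T_k.
All gears at start simultaneously when N is a common multiple of [17, 20]; the smallest such N is lcm(17, 20).
Start: lcm = T0 = 17
Fold in T1=20: gcd(17, 20) = 1; lcm(17, 20) = 17 * 20 / 1 = 340 / 1 = 340
Full cycle length = 340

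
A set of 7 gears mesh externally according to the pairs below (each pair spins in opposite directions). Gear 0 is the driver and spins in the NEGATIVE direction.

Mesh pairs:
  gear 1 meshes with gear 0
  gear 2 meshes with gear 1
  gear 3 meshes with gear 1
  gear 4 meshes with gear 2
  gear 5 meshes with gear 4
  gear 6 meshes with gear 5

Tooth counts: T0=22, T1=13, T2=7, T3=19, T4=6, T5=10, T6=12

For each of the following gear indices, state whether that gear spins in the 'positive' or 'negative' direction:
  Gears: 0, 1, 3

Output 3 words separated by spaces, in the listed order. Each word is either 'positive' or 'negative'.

Gear 0 (driver): negative (depth 0)
  gear 1: meshes with gear 0 -> depth 1 -> positive (opposite of gear 0)
  gear 2: meshes with gear 1 -> depth 2 -> negative (opposite of gear 1)
  gear 3: meshes with gear 1 -> depth 2 -> negative (opposite of gear 1)
  gear 4: meshes with gear 2 -> depth 3 -> positive (opposite of gear 2)
  gear 5: meshes with gear 4 -> depth 4 -> negative (opposite of gear 4)
  gear 6: meshes with gear 5 -> depth 5 -> positive (opposite of gear 5)
Queried indices 0, 1, 3 -> negative, positive, negative

Answer: negative positive negative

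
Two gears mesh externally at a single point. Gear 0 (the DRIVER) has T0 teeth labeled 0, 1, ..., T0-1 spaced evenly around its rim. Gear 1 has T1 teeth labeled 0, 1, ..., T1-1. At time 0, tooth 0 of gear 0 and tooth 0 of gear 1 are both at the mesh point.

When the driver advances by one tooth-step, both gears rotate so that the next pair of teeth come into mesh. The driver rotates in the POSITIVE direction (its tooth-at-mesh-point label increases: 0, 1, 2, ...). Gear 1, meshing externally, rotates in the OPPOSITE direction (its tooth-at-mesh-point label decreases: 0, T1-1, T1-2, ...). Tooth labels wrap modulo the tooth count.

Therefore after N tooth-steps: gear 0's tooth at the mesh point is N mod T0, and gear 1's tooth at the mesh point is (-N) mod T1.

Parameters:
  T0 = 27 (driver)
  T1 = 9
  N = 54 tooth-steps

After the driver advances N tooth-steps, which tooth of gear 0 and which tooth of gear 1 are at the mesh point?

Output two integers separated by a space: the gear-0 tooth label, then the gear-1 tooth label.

Gear 0 (driver, T0=27): tooth at mesh = N mod T0
  54 = 2 * 27 + 0, so 54 mod 27 = 0
  gear 0 tooth = 0
Gear 1 (driven, T1=9): tooth at mesh = (-N) mod T1
  54 = 6 * 9 + 0, so 54 mod 9 = 0
  (-54) mod 9 = 0
Mesh after 54 steps: gear-0 tooth 0 meets gear-1 tooth 0

Answer: 0 0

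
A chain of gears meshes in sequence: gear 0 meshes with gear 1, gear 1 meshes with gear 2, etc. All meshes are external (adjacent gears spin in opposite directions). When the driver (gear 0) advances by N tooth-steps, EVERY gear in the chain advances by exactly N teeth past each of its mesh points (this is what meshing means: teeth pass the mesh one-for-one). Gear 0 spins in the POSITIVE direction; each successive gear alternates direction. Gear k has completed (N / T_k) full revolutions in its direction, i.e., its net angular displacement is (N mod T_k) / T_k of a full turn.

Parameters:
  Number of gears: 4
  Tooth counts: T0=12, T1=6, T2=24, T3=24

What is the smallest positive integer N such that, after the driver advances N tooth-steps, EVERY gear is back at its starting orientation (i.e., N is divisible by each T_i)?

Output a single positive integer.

Gear k returns to start when N is a multiple of T_k.
All gears at start simultaneously when N is a common multiple of [12, 6, 24, 24]; the smallest such N is lcm(12, 6, 24, 24).
Start: lcm = T0 = 12
Fold in T1=6: gcd(12, 6) = 6; lcm(12, 6) = 12 * 6 / 6 = 72 / 6 = 12
Fold in T2=24: gcd(12, 24) = 12; lcm(12, 24) = 12 * 24 / 12 = 288 / 12 = 24
Fold in T3=24: gcd(24, 24) = 24; lcm(24, 24) = 24 * 24 / 24 = 576 / 24 = 24
Full cycle length = 24

Answer: 24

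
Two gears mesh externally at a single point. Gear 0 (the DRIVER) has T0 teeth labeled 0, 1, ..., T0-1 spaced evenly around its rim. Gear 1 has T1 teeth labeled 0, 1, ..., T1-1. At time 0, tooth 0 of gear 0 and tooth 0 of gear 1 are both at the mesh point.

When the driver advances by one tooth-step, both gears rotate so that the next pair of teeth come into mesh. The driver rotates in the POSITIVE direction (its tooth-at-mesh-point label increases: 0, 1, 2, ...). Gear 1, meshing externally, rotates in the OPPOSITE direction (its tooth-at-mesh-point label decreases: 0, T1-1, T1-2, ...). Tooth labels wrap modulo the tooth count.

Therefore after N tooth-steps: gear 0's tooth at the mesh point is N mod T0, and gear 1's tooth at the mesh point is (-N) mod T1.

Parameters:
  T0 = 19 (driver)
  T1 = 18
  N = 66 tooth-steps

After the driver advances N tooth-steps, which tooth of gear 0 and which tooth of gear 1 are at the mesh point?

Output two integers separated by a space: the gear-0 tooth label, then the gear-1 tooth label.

Gear 0 (driver, T0=19): tooth at mesh = N mod T0
  66 = 3 * 19 + 9, so 66 mod 19 = 9
  gear 0 tooth = 9
Gear 1 (driven, T1=18): tooth at mesh = (-N) mod T1
  66 = 3 * 18 + 12, so 66 mod 18 = 12
  (-66) mod 18 = (-12) mod 18 = 18 - 12 = 6
Mesh after 66 steps: gear-0 tooth 9 meets gear-1 tooth 6

Answer: 9 6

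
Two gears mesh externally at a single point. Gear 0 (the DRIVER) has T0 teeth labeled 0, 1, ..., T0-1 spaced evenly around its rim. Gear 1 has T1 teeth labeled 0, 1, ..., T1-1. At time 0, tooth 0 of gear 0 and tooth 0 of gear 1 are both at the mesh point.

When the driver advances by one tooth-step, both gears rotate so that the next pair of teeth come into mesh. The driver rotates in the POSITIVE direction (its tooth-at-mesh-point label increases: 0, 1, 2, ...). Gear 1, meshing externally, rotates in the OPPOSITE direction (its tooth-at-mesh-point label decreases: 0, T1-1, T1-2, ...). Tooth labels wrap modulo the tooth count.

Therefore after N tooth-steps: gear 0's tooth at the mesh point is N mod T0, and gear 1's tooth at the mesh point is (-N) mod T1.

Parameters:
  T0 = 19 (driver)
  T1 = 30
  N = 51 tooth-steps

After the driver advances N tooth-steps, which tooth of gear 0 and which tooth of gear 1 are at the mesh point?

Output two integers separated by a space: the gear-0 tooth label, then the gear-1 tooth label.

Answer: 13 9

Derivation:
Gear 0 (driver, T0=19): tooth at mesh = N mod T0
  51 = 2 * 19 + 13, so 51 mod 19 = 13
  gear 0 tooth = 13
Gear 1 (driven, T1=30): tooth at mesh = (-N) mod T1
  51 = 1 * 30 + 21, so 51 mod 30 = 21
  (-51) mod 30 = (-21) mod 30 = 30 - 21 = 9
Mesh after 51 steps: gear-0 tooth 13 meets gear-1 tooth 9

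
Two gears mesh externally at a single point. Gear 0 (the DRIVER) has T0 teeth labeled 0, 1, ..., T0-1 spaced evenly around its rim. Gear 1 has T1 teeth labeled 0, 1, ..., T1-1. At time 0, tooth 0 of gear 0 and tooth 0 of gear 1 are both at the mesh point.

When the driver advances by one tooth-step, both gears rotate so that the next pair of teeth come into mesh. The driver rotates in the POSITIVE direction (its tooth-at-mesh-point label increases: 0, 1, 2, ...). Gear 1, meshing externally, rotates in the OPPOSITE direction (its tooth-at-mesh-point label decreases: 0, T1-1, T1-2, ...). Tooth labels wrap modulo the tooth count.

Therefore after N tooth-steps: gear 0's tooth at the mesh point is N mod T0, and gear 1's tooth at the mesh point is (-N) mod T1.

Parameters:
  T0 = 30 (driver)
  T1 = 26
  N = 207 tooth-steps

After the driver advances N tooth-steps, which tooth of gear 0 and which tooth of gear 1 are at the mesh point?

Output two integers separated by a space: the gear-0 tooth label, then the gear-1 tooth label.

Gear 0 (driver, T0=30): tooth at mesh = N mod T0
  207 = 6 * 30 + 27, so 207 mod 30 = 27
  gear 0 tooth = 27
Gear 1 (driven, T1=26): tooth at mesh = (-N) mod T1
  207 = 7 * 26 + 25, so 207 mod 26 = 25
  (-207) mod 26 = (-25) mod 26 = 26 - 25 = 1
Mesh after 207 steps: gear-0 tooth 27 meets gear-1 tooth 1

Answer: 27 1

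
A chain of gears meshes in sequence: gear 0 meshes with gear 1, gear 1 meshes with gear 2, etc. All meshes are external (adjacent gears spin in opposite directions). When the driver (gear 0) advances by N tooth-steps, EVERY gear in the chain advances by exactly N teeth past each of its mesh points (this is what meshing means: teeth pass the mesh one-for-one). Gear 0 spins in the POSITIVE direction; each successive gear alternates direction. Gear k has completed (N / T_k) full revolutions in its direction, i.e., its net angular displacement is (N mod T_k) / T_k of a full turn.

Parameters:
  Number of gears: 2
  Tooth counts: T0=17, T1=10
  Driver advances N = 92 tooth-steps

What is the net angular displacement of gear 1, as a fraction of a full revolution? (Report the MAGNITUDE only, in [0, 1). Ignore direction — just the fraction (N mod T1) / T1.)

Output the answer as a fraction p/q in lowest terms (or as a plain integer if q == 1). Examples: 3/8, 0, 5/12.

Chain of 2 gears, tooth counts: [17, 10]
  gear 0: T0=17, direction=positive, advance = 92 mod 17 = 7 teeth = 7/17 turn
  gear 1: T1=10, direction=negative, advance = 92 mod 10 = 2 teeth = 2/10 turn
Gear 1: 92 mod 10 = 2
Fraction = 2 / 10 = 1/5 (gcd(2,10)=2) = 1/5

Answer: 1/5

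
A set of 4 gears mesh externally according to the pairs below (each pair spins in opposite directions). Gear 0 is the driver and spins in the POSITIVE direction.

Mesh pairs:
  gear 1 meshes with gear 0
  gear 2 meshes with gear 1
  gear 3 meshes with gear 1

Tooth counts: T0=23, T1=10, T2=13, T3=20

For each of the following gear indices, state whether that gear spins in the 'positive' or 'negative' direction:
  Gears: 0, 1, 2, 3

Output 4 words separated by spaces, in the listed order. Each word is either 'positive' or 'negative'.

Answer: positive negative positive positive

Derivation:
Gear 0 (driver): positive (depth 0)
  gear 1: meshes with gear 0 -> depth 1 -> negative (opposite of gear 0)
  gear 2: meshes with gear 1 -> depth 2 -> positive (opposite of gear 1)
  gear 3: meshes with gear 1 -> depth 2 -> positive (opposite of gear 1)
Queried indices 0, 1, 2, 3 -> positive, negative, positive, positive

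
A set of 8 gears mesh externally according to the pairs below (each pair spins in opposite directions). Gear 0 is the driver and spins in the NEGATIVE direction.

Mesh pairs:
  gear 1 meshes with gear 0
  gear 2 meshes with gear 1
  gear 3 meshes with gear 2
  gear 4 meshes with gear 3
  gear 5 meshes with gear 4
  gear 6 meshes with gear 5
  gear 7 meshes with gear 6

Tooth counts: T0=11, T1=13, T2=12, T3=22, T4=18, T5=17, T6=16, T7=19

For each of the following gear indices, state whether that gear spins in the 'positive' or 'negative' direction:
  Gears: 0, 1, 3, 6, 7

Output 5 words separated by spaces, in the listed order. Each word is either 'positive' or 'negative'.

Gear 0 (driver): negative (depth 0)
  gear 1: meshes with gear 0 -> depth 1 -> positive (opposite of gear 0)
  gear 2: meshes with gear 1 -> depth 2 -> negative (opposite of gear 1)
  gear 3: meshes with gear 2 -> depth 3 -> positive (opposite of gear 2)
  gear 4: meshes with gear 3 -> depth 4 -> negative (opposite of gear 3)
  gear 5: meshes with gear 4 -> depth 5 -> positive (opposite of gear 4)
  gear 6: meshes with gear 5 -> depth 6 -> negative (opposite of gear 5)
  gear 7: meshes with gear 6 -> depth 7 -> positive (opposite of gear 6)
Queried indices 0, 1, 3, 6, 7 -> negative, positive, positive, negative, positive

Answer: negative positive positive negative positive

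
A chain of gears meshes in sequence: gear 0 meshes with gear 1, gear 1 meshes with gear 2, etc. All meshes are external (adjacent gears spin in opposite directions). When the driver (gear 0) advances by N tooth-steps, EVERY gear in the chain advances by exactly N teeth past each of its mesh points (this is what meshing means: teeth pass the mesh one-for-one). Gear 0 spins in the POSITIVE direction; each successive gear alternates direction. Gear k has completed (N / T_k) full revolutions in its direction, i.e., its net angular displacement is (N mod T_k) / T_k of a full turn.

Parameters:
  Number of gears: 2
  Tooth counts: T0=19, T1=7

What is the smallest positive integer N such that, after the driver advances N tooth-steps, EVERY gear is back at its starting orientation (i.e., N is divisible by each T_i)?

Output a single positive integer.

Gear k returns to start when N is a multiple of T_k.
All gears at start simultaneously when N is a common multiple of [19, 7]; the smallest such N is lcm(19, 7).
Start: lcm = T0 = 19
Fold in T1=7: gcd(19, 7) = 1; lcm(19, 7) = 19 * 7 / 1 = 133 / 1 = 133
Full cycle length = 133

Answer: 133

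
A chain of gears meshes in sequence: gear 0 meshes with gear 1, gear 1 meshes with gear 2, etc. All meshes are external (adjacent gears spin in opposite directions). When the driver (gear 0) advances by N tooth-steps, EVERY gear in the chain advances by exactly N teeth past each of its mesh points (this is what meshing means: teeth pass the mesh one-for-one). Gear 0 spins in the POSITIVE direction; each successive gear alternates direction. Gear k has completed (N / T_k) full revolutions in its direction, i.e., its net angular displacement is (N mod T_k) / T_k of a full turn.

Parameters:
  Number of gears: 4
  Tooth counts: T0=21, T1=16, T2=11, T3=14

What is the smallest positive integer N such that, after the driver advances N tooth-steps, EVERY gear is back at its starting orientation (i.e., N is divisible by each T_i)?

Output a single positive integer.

Gear k returns to start when N is a multiple of T_k.
All gears at start simultaneously when N is a common multiple of [21, 16, 11, 14]; the smallest such N is lcm(21, 16, 11, 14).
Start: lcm = T0 = 21
Fold in T1=16: gcd(21, 16) = 1; lcm(21, 16) = 21 * 16 / 1 = 336 / 1 = 336
Fold in T2=11: gcd(336, 11) = 1; lcm(336, 11) = 336 * 11 / 1 = 3696 / 1 = 3696
Fold in T3=14: gcd(3696, 14) = 14; lcm(3696, 14) = 3696 * 14 / 14 = 51744 / 14 = 3696
Full cycle length = 3696

Answer: 3696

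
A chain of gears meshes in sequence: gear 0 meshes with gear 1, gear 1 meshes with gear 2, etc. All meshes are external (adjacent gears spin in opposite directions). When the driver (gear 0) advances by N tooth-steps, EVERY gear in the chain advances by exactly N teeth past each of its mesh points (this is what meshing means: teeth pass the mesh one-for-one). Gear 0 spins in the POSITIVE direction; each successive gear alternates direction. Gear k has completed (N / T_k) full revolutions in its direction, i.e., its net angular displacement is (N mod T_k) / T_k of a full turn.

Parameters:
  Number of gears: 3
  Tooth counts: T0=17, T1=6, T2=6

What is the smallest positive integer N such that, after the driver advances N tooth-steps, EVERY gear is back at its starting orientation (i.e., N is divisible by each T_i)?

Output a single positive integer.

Answer: 102

Derivation:
Gear k returns to start when N is a multiple of T_k.
All gears at start simultaneously when N is a common multiple of [17, 6, 6]; the smallest such N is lcm(17, 6, 6).
Start: lcm = T0 = 17
Fold in T1=6: gcd(17, 6) = 1; lcm(17, 6) = 17 * 6 / 1 = 102 / 1 = 102
Fold in T2=6: gcd(102, 6) = 6; lcm(102, 6) = 102 * 6 / 6 = 612 / 6 = 102
Full cycle length = 102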